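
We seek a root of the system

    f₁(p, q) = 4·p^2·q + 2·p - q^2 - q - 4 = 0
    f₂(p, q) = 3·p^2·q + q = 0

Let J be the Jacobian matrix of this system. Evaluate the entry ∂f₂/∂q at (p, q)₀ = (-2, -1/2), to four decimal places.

13.0000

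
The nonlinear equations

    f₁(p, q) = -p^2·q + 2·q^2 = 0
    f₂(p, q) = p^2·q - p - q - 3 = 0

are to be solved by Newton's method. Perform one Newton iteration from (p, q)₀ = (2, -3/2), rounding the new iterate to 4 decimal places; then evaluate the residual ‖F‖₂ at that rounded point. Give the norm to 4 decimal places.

4.8305

At (2, -3/2): F = (10.5000, -9.5000).
Jacobian J = [[-2·p·q, -p^2 + 4·q], [2·p·q - 1, p^2 - 1]].
At the point, J = [[6.0000, -10.0000], [-7.0000, 3.0000]] (det J = -52.0000).
Solving J·Δ = −F gives Δ = (-1.2212, 0.3173).
Then the next iterate is (p, q)₁ = (0.7788, -1.1827).
Re-evaluating at (0.7788, -1.1827): F = (3.514901, -3.313442), so ‖F‖₂ = 4.8305.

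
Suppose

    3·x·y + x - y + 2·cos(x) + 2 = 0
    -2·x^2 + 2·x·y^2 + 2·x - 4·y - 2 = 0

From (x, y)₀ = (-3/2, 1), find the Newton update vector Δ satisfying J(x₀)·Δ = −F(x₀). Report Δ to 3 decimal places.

At (-3/2, 1): F = (-4.85853, -16.500).
Jacobian J = [[3·y - 2·sin(x) + 1, 3·x - 1], [-4·x + 2·y^2 + 2, 4·x·y - 4]].
At the point, J = [[5.99499, -5.500], [10.000, -10.000]] (det J = -4.94990).
Solving J·Δ = −F gives Δ = (-8.518, -10.168).

(-8.518, -10.168)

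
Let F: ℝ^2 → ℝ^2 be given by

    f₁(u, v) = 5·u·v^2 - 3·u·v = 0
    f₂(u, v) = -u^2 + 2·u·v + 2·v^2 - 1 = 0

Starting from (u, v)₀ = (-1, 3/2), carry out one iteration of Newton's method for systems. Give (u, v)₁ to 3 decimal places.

(-0.621, 1.151)

At (-1, 3/2): F = (-6.750, -0.500).
Jacobian J = [[5·v^2 - 3·v, 10·u·v - 3·u], [-2·u + 2·v, 2·u + 4·v]].
At the point, J = [[6.750, -12.000], [5.000, 4.000]] (det J = 87.000).
Solving J·Δ = −F gives Δ = (0.379, -0.349).
Then the next iterate is (u, v)₁ = (-0.621, 1.151).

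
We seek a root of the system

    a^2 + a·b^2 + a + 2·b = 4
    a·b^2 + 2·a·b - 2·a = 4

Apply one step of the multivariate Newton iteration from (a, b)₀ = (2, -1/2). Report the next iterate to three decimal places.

At (2, -1/2): F = (1.500, -9.500).
Jacobian J = [[2·a + b^2 + 1, 2·a·b + 2], [b^2 + 2·b - 2, 2·a·b + 2·a]].
At the point, J = [[5.250, 0.000], [-2.750, 2.000]] (det J = 10.500).
Solving J·Δ = −F gives Δ = (-0.286, 4.357).
Then the next iterate is (a, b)₁ = (1.714, 3.857).

(1.714, 3.857)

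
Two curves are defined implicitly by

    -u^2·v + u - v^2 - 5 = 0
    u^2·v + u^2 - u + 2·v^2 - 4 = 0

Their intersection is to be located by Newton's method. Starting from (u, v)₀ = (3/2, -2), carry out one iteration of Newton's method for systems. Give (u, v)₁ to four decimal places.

(2.0056, -2.3083)

At (3/2, -2): F = (-3.0000, 0.2500).
Jacobian J = [[-2·u·v + 1, -u^2 - 2·v], [2·u·v + 2·u - 1, u^2 + 4·v]].
At the point, J = [[7.0000, 1.7500], [-4.0000, -5.7500]] (det J = -33.2500).
Solving J·Δ = −F gives Δ = (0.5056, -0.3083).
Then the next iterate is (u, v)₁ = (2.0056, -2.3083).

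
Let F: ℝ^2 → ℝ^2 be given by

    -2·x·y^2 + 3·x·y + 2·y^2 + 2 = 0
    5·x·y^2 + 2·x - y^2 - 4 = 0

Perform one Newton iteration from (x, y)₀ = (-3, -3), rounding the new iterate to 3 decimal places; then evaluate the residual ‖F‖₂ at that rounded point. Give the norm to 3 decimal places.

1041.959

At (-3, -3): F = (101.000, -154.000).
Jacobian J = [[-2·y^2 + 3·y, -4·x·y + 3·x + 4·y], [5·y^2 + 2, 10·x·y - 2·y]].
At the point, J = [[-27.000, -57.000], [47.000, 96.000]] (det J = 87.000).
Solving J·Δ = −F gives Δ = (-10.552, 6.770).
Then the next iterate is (x, y)₁ = (-13.552, 3.770).
Re-evaluating at (-13.552, 3.770): F = (262.37912, -1008.38300), so ‖F‖₂ = 1041.959.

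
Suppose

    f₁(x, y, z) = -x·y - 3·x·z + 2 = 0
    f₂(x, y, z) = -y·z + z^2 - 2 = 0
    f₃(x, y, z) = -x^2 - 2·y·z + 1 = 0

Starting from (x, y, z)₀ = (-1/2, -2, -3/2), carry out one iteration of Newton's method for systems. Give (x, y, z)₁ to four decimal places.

(-0.4339, -0.2018, -1.5527)

At (-1/2, -2, -3/2): F = (-1.2500, -2.7500, -5.2500).
Jacobian J = [[-y - 3·z, -x, -3·x], [0, -z, -y + 2·z], [-2·x, -2·z, -2·y]].
At the point, J = [[6.5000, 0.5000, 1.5000], [0.0000, 1.5000, -1.0000], [1.0000, 3.0000, 4.0000]] (det J = 55.7500).
Solving J·Δ = −F gives Δ = (0.0661, 1.7982, -0.0527).
Then the next iterate is (x, y, z)₁ = (-0.4339, -0.2018, -1.5527).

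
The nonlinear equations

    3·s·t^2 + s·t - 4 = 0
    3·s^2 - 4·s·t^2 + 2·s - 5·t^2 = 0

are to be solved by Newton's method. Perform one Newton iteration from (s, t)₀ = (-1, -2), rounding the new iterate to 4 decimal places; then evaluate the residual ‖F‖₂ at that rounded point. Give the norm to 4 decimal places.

At (-1, -2): F = (-14.0000, -3.0000).
Jacobian J = [[3·t^2 + t, 6·s·t + s], [6·s - 4·t^2 + 2, -8·s·t - 10·t]].
At the point, J = [[10.0000, 11.0000], [-20.0000, 4.0000]] (det J = 260.0000).
Solving J·Δ = −F gives Δ = (0.0885, 1.1923).
Then the next iterate is (s, t)₁ = (-0.9115, -0.8077).
Re-evaluating at (-0.9115, -0.8077): F = (-5.047713, -0.213825), so ‖F‖₂ = 5.0522.

5.0522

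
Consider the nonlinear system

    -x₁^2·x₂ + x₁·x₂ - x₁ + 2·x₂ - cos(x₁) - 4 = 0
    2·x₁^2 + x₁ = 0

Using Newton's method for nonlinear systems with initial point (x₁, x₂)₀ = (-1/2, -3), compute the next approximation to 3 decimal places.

At (-1/2, -3): F = (-8.12758, 0.000).
Jacobian J = [[-2·x₁·x₂ + x₂ + sin(x₁) - 1, -x₁^2 + x₁ + 2], [4·x₁ + 1, 0]].
At the point, J = [[-7.47943, 1.250], [-1.000, 0.000]] (det J = 1.250).
Solving J·Δ = −F gives Δ = (0.000, 6.502).
Then the next iterate is (x₁, x₂)₁ = (-0.500, 3.502).

(-0.500, 3.502)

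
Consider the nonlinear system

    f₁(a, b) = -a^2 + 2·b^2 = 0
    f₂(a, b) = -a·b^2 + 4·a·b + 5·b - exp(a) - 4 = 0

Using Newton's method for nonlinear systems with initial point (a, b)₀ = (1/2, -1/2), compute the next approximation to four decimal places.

(-0.5899, 0.1699)

At (1/2, -1/2): F = (0.2500, -9.273721).
Jacobian J = [[-2·a, 4·b], [-b^2 + 4·b - exp(a), -2·a·b + 4·a + 5]].
At the point, J = [[-1.0000, -2.0000], [-3.898721, 7.5000]] (det J = -15.297443).
Solving J·Δ = −F gives Δ = (-1.0899, 0.6699).
Then the next iterate is (a, b)₁ = (-0.5899, 0.1699).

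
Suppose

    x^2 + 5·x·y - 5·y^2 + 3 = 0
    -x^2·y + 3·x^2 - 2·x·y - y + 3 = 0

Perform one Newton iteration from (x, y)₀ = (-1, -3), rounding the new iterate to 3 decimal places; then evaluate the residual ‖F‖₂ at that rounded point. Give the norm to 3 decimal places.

6.729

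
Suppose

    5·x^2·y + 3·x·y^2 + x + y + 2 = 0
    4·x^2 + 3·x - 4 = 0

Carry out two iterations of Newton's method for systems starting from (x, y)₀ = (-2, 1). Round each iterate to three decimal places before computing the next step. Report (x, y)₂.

At (-2, 1): F = (15.000, 6.000).
Jacobian J = [[10·x·y + 3·y^2 + 1, 5·x^2 + 6·x·y + 1], [8·x + 3, 0]].
At the point, J = [[-16.000, 9.000], [-13.000, 0.000]] (det J = 117.000).
Solving J·Δ = −F gives Δ = (0.462, -0.846).
Then the next iterate is (x, y)₁ = (-1.538, 0.154).
Round to (-1.538, 0.154) and repeat: F = (2.32797, 0.84778), J = [[-1.29737, 11.40611], [-9.304, 0.000]].
Δ = (0.091, -0.194), so (x, y)₂ = (-1.447, -0.040).

(-1.447, -0.040)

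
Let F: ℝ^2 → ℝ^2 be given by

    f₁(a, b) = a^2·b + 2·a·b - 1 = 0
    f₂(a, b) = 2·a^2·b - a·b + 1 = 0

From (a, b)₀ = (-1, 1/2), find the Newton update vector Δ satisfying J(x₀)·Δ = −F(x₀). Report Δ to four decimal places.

(-0.8000, -1.5000)

At (-1, 1/2): F = (-1.5000, 2.5000).
Jacobian J = [[2·a·b + 2·b, a^2 + 2·a], [4·a·b - b, 2·a^2 - a]].
At the point, J = [[0.0000, -1.0000], [-2.5000, 3.0000]] (det J = -2.5000).
Solving J·Δ = −F gives Δ = (-0.8000, -1.5000).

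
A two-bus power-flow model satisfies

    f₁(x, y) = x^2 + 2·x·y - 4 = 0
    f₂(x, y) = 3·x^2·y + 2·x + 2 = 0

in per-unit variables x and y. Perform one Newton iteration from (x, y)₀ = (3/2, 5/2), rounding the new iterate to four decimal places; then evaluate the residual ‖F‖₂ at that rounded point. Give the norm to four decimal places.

At (3/2, 5/2): F = (5.7500, 21.8750).
Jacobian J = [[2·x + 2·y, 2·x], [6·x·y + 2, 3·x^2]].
At the point, J = [[8.0000, 3.0000], [24.5000, 6.7500]] (det J = -19.5000).
Solving J·Δ = −F gives Δ = (-1.3750, 1.7500).
Then the next iterate is (x, y)₁ = (0.1250, 4.2500).
Re-evaluating at (0.1250, 4.2500): F = (-2.921875, 2.449219), so ‖F‖₂ = 3.8126.

3.8126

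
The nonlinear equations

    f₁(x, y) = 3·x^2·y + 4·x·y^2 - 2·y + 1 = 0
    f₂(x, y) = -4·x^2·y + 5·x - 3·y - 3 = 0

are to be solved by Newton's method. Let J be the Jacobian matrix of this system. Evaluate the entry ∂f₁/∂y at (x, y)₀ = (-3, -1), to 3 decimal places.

49.000

∂f₁/∂y = 3·x^2 + 8·x·y - 2.
At (-3, -1) this is 49.000.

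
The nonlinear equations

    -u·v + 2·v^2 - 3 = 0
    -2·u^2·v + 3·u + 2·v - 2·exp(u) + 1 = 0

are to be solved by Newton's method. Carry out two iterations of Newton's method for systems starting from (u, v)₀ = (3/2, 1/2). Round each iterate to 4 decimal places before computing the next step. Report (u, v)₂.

At (3/2, 1/2): F = (-3.2500, -4.713378).
Jacobian J = [[-v, -u + 4·v], [-4·u·v - 2·exp(u) + 3, -2·u^2 + 2]].
At the point, J = [[-0.5000, 0.5000], [-8.963378, -2.5000]] (det J = 5.731689).
Solving J·Δ = −F gives Δ = (-1.8287, 4.6713).
Then the next iterate is (u, v)₁ = (-0.3287, 5.1713).
Round to (-0.3287, 5.1713) and repeat: F = (52.184494, 7.799329), J = [[-5.1713, 21.0139], [8.359507, 1.783913]].
Δ = (-0.3829, -2.5776), so (u, v)₂ = (-0.7116, 2.5937).

(-0.7116, 2.5937)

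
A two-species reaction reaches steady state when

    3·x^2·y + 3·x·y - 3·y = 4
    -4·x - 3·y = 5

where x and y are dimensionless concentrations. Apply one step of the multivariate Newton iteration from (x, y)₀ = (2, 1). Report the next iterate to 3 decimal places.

At (2, 1): F = (11.000, -16.000).
Jacobian J = [[6·x·y + 3·y, 3·x^2 + 3·x - 3], [-4, -3]].
At the point, J = [[15.000, 15.000], [-4.000, -3.000]] (det J = 15.000).
Solving J·Δ = −F gives Δ = (-13.800, 13.067).
Then the next iterate is (x, y)₁ = (-11.800, 14.067).

(-11.800, 14.067)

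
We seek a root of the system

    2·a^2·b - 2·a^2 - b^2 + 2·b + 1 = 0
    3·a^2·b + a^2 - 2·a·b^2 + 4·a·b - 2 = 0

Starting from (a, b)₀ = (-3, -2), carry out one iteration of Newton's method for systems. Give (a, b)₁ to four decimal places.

(-2.2045, -0.6515)

At (-3, -2): F = (-61.0000, 1.0000).
Jacobian J = [[4·a·b - 4·a, 2·a^2 - 2·b + 2], [6·a·b + 2·a - 2·b^2 + 4·b, 3·a^2 - 4·a·b + 4·a]].
At the point, J = [[36.0000, 24.0000], [14.0000, -9.0000]] (det J = -660.0000).
Solving J·Δ = −F gives Δ = (0.7955, 1.3485).
Then the next iterate is (a, b)₁ = (-2.2045, -0.6515).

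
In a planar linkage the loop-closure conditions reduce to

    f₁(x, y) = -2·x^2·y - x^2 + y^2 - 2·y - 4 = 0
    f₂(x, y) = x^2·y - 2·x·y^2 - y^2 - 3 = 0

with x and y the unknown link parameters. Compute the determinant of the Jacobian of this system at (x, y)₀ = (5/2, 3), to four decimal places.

1015.7500

J = [[-4·x·y - 2·x, -2·x^2 + 2·y - 2], [2·x·y - 2·y^2, x^2 - 4·x·y - 2·y]].
At the point, J = [[-35.0000, -8.5000], [-3.0000, -29.7500]].
det J = 1015.7500.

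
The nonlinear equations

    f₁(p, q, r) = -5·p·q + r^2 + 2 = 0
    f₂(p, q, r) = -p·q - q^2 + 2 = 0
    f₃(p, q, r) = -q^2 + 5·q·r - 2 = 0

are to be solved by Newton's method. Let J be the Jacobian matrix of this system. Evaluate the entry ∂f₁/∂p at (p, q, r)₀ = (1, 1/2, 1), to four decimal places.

∂f₁/∂p = -5·q.
At (1, 1/2, 1) this is -2.5000.

-2.5000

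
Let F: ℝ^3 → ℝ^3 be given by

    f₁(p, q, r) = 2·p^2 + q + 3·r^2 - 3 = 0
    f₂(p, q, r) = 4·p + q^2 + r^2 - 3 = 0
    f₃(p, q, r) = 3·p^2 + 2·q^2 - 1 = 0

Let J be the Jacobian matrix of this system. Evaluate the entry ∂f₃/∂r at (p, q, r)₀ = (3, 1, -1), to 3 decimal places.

0.000

∂f₃/∂r = 0.
At (3, 1, -1) this is 0.000.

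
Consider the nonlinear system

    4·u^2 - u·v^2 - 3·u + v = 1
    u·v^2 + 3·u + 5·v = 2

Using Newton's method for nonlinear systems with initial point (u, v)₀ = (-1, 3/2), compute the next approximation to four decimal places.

At (-1, 3/2): F = (9.7500, 0.2500).
Jacobian J = [[8·u - v^2 - 3, -2·u·v + 1], [v^2 + 3, 2·u·v + 5]].
At the point, J = [[-13.2500, 4.0000], [5.2500, 2.0000]] (det J = -47.5000).
Solving J·Δ = −F gives Δ = (0.3895, -1.1474).
Then the next iterate is (u, v)₁ = (-0.6105, 0.3526).

(-0.6105, 0.3526)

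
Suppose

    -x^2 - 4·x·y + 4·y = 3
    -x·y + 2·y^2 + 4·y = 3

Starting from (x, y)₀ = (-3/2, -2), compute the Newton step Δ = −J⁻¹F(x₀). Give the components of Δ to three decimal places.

At (-3/2, -2): F = (-25.250, -6.000).
Jacobian J = [[-2·x - 4·y, -4·x + 4], [-y, -x + 4·y + 4]].
At the point, J = [[11.000, 10.000], [2.000, -2.500]] (det J = -47.500).
Solving J·Δ = −F gives Δ = (2.592, -0.326).

(2.592, -0.326)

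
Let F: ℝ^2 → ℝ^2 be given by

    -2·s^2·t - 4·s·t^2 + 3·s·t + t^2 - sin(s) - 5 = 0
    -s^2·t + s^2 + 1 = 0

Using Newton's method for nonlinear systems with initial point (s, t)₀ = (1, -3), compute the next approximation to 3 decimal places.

(0.501, -1.995)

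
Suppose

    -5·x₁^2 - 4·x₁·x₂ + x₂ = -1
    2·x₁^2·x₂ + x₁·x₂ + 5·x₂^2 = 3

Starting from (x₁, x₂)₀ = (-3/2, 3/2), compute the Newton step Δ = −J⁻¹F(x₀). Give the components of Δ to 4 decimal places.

(0.3951, -0.5437)

At (-3/2, 3/2): F = (0.2500, 12.7500).
Jacobian J = [[-10·x₁ - 4·x₂, -4·x₁ + 1], [4·x₁·x₂ + x₂, 2·x₁^2 + x₁ + 10·x₂]].
At the point, J = [[9.0000, 7.0000], [-7.5000, 18.0000]] (det J = 214.5000).
Solving J·Δ = −F gives Δ = (0.3951, -0.5437).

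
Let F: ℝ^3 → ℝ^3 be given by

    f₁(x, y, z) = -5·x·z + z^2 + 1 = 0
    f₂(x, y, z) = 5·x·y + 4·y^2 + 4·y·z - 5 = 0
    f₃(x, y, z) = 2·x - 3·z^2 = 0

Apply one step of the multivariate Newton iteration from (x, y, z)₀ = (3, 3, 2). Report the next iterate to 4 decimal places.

(1.3521, 1.5960, 1.2254)

At (3, 3, 2): F = (-25.0000, 100.0000, -6.0000).
Jacobian J = [[-5·z, 0, -5·x + 2·z], [5·y, 5·x + 8·y + 4·z, 4·y], [2, 0, -6·z]].
At the point, J = [[-10.0000, 0.0000, -11.0000], [15.0000, 47.0000, 12.0000], [2.0000, 0.0000, -12.0000]] (det J = 6674.0000).
Solving J·Δ = −F gives Δ = (-1.6479, -1.4040, -0.7746).
Then the next iterate is (x, y, z)₁ = (1.3521, 1.5960, 1.2254).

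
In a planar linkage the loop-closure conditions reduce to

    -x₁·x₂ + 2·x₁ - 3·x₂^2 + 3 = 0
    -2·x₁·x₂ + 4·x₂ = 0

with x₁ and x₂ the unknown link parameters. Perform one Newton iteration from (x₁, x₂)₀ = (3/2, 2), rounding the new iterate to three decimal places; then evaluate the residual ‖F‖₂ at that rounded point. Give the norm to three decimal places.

1.194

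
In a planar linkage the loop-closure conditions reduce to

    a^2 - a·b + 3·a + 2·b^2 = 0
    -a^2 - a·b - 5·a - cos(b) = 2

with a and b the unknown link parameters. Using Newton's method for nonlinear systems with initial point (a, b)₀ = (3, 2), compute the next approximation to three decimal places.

At (3, 2): F = (20.000, -31.58385).
Jacobian J = [[2·a - b + 3, -a + 4·b], [-2·a - b - 5, -a + sin(b)]].
At the point, J = [[7.000, 5.000], [-13.000, -2.09070]] (det J = 50.36508).
Solving J·Δ = −F gives Δ = (-2.305, -0.773).
Then the next iterate is (a, b)₁ = (0.695, 1.227).

(0.695, 1.227)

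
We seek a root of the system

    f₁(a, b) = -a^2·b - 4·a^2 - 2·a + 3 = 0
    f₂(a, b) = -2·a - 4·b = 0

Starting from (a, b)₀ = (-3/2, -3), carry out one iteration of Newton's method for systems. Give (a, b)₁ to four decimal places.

(0.7059, -0.3529)

At (-3/2, -3): F = (3.7500, 15.0000).
Jacobian J = [[-2·a·b - 8·a - 2, -a^2], [-2, -4]].
At the point, J = [[1.0000, -2.2500], [-2.0000, -4.0000]] (det J = -8.5000).
Solving J·Δ = −F gives Δ = (2.2059, 2.6471).
Then the next iterate is (a, b)₁ = (0.7059, -0.3529).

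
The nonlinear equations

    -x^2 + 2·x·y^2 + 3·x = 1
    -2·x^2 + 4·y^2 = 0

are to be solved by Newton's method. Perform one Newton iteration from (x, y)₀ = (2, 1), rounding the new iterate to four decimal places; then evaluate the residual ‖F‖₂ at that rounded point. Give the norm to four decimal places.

At (2, 1): F = (5.0000, -4.0000).
Jacobian J = [[-2·x + 2·y^2 + 3, 4·x·y], [-4·x, 8·y]].
At the point, J = [[1.0000, 8.0000], [-8.0000, 8.0000]] (det J = 72.0000).
Solving J·Δ = −F gives Δ = (-1.0000, -0.5000).
Then the next iterate is (x, y)₁ = (1.0000, 0.5000).
Re-evaluating at (1.0000, 0.5000): F = (1.5000, -1.0000), so ‖F‖₂ = 1.8028.

1.8028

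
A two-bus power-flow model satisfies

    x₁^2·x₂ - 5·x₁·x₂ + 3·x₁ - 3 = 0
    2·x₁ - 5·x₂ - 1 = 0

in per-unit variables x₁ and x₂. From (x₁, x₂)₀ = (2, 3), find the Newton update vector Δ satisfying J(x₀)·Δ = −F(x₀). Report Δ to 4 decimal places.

(-0.2500, -2.5000)

At (2, 3): F = (-15.0000, -12.0000).
Jacobian J = [[2·x₁·x₂ - 5·x₂ + 3, x₁^2 - 5·x₁], [2, -5]].
At the point, J = [[0.0000, -6.0000], [2.0000, -5.0000]] (det J = 12.0000).
Solving J·Δ = −F gives Δ = (-0.2500, -2.5000).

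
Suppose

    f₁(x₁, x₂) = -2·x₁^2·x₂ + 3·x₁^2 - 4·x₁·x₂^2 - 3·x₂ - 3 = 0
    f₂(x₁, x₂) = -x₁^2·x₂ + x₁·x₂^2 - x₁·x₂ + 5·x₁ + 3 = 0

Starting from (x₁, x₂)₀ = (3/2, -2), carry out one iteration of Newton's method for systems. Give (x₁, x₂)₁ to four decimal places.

(0.4527, -1.3645)

At (3/2, -2): F = (-5.2500, 24.0000).
Jacobian J = [[-4·x₁·x₂ + 6·x₁ - 4·x₂^2, -2·x₁^2 - 8·x₁·x₂ - 3], [-2·x₁·x₂ + x₂^2 - x₂ + 5, -x₁^2 + 2·x₁·x₂ - x₁]].
At the point, J = [[5.0000, 16.5000], [17.0000, -9.7500]] (det J = -329.2500).
Solving J·Δ = −F gives Δ = (-1.0473, 0.6355).
Then the next iterate is (x₁, x₂)₁ = (0.4527, -1.3645).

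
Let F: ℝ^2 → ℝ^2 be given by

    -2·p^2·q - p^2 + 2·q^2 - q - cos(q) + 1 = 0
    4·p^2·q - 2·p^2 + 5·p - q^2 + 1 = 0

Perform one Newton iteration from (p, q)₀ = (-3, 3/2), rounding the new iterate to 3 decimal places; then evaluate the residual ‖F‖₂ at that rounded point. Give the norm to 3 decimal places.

At (-3, 3/2): F = (-32.07074, 19.750).
Jacobian J = [[-4·p·q - 2·p, -2·p^2 + 4·q + sin(q) - 1], [8·p·q - 4·p + 5, 4·p^2 - 2·q]].
At the point, J = [[24.000, -12.00251], [-19.000, 33.000]] (det J = 563.95240).
Solving J·Δ = −F gives Δ = (1.456, 0.240).
Then the next iterate is (p, q)₁ = (-1.544, 1.740).
Re-evaluating at (-1.544, 1.740): F = (-5.19644, 2.07672), so ‖F‖₂ = 5.596.

5.596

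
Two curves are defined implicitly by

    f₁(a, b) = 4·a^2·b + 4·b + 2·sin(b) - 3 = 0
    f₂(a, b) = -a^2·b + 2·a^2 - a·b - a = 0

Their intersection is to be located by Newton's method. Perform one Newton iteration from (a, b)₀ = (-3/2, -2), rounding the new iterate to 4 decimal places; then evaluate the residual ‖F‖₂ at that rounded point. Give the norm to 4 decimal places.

At (-3/2, -2): F = (-30.818595, 7.5000).
Jacobian J = [[8·a·b, 4·a^2 + 2·cos(b) + 4], [-2·a·b + 4·a - b - 1, -a^2 - a]].
At the point, J = [[24.0000, 12.167706], [-11.0000, -0.7500]] (det J = 115.844770).
Solving J·Δ = −F gives Δ = (0.5882, 1.3726).
Then the next iterate is (a, b)₁ = (-0.9118, -0.6274).
Re-evaluating at (-0.9118, -0.6274): F = (-8.770113, 2.524102), so ‖F‖₂ = 9.1261.

9.1261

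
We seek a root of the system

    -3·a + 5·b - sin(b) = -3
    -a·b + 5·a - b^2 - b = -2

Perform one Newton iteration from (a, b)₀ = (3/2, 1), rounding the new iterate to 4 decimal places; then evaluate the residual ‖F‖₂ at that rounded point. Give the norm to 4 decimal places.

102.5076

At (3/2, 1): F = (2.658529, 6.0000).
Jacobian J = [[-3, -cos(b) + 5], [-b + 5, -a - 2·b - 1]].
At the point, J = [[-3.0000, 4.459698], [4.0000, -4.5000]] (det J = -4.338791).
Solving J·Δ = −F gives Δ = (-8.9245, -6.5996).
Then the next iterate is (a, b)₁ = (-7.4245, -5.5996).
Re-evaluating at (-7.4245, -5.5996): F = (-3.356077, -102.452650), so ‖F‖₂ = 102.5076.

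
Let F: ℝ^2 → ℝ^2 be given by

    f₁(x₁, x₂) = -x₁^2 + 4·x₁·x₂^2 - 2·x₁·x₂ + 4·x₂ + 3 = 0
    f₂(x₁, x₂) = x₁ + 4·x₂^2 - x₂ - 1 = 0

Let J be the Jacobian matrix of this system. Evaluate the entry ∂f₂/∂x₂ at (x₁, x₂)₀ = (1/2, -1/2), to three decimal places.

-5.000

∂f₂/∂x₂ = 8·x₂ - 1.
At (1/2, -1/2) this is -5.000.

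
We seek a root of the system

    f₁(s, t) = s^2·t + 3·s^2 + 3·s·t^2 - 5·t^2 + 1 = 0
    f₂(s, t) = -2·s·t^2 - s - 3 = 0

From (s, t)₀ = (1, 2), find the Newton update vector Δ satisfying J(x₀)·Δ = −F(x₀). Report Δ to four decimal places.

(-0.2845, -1.1799)

At (1, 2): F = (-2.0000, -12.0000).
Jacobian J = [[2·s·t + 6·s + 3·t^2, s^2 + 6·s·t - 10·t], [-2·t^2 - 1, -4·s·t]].
At the point, J = [[22.0000, -7.0000], [-9.0000, -8.0000]] (det J = -239.0000).
Solving J·Δ = −F gives Δ = (-0.2845, -1.1799).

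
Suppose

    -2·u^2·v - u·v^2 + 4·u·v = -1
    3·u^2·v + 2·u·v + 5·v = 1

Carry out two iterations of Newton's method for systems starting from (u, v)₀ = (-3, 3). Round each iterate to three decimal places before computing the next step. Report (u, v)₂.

(-0.737, 1.736)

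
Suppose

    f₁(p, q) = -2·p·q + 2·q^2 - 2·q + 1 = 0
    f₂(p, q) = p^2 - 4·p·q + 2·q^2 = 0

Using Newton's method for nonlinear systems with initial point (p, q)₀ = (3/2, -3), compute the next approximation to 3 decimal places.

At (3/2, -3): F = (34.000, 38.250).
Jacobian J = [[-2·q, -2·p + 4·q - 2], [2·p - 4·q, -4·p + 4·q]].
At the point, J = [[6.000, -17.000], [15.000, -18.000]] (det J = 147.000).
Solving J·Δ = −F gives Δ = (-0.260, 1.908).
Then the next iterate is (p, q)₁ = (1.240, -1.092).

(1.240, -1.092)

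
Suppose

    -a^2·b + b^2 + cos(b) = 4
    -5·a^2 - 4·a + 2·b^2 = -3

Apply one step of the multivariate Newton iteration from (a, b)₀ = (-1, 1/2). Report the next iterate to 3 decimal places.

(0.137, -4.162)

At (-1, 1/2): F = (-3.37242, 2.500).
Jacobian J = [[-2·a·b, -a^2 + 2·b - sin(b)], [-10·a - 4, 4·b]].
At the point, J = [[1.000, -0.47943], [6.000, 2.000]] (det J = 4.87655).
Solving J·Δ = −F gives Δ = (1.137, -4.662).
Then the next iterate is (a, b)₁ = (0.137, -4.162).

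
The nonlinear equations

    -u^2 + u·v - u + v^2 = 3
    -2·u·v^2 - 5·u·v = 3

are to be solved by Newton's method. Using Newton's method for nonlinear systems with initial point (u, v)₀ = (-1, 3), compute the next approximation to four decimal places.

(-0.5751, 2.0601)

At (-1, 3): F = (3.0000, 30.0000).
Jacobian J = [[-2·u + v - 1, u + 2·v], [-2·v^2 - 5·v, -4·u·v - 5·u]].
At the point, J = [[4.0000, 5.0000], [-33.0000, 17.0000]] (det J = 233.0000).
Solving J·Δ = −F gives Δ = (0.4249, -0.9399).
Then the next iterate is (u, v)₁ = (-0.5751, 2.0601).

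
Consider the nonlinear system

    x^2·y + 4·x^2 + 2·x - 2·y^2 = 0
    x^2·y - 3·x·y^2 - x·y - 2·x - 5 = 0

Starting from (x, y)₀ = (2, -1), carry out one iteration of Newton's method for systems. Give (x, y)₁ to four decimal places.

At (2, -1): F = (14.0000, -17.0000).
Jacobian J = [[2·x·y + 8·x + 2, x^2 - 4·y], [2·x·y - 3·y^2 - y - 2, x^2 - 6·x·y - x]].
At the point, J = [[14.0000, 8.0000], [-8.0000, 14.0000]] (det J = 260.0000).
Solving J·Δ = −F gives Δ = (-1.2769, 0.4846).
Then the next iterate is (x, y)₁ = (0.7231, -0.5154).

(0.7231, -0.5154)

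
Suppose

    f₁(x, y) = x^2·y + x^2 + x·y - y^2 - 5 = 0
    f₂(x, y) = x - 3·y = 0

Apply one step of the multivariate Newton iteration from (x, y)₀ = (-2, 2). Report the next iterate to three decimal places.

At (-2, 2): F = (-1.000, -8.000).
Jacobian J = [[2·x·y + 2·x + y, x^2 + x - 2·y], [1, -3]].
At the point, J = [[-10.000, -2.000], [1.000, -3.000]] (det J = 32.000).
Solving J·Δ = −F gives Δ = (0.406, -2.531).
Then the next iterate is (x, y)₁ = (-1.594, -0.531).

(-1.594, -0.531)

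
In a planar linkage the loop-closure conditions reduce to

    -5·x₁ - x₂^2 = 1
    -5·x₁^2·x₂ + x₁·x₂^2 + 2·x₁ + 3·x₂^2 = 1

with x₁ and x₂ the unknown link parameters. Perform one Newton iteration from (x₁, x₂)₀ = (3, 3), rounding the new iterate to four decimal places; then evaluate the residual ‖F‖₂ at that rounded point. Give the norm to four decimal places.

At (3, 3): F = (-25.0000, -76.0000).
Jacobian J = [[-5, -2·x₂], [-10·x₁·x₂ + x₂^2 + 2, -5·x₁^2 + 2·x₁·x₂ + 6·x₂]].
At the point, J = [[-5.0000, -6.0000], [-79.0000, -9.0000]] (det J = -429.0000).
Solving J·Δ = −F gives Δ = (-0.5385, -3.7179).
Then the next iterate is (x₁, x₂)₁ = (2.4615, -0.7179).
Re-evaluating at (2.4615, -0.7179): F = (-13.822880, 28.486467), so ‖F‖₂ = 31.6631.

31.6631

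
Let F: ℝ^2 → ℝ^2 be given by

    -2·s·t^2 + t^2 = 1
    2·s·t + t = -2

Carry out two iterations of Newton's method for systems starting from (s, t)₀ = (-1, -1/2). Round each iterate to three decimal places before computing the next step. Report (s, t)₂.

At (-1, -1/2): F = (-0.250, 2.500).
Jacobian J = [[-2·t^2, -4·s·t + 2·t], [2·t, 2·s + 1]].
At the point, J = [[-0.500, -3.000], [-1.000, -1.000]] (det J = -2.500).
Solving J·Δ = −F gives Δ = (3.100, -0.600).
Then the next iterate is (s, t)₁ = (2.100, -1.100).
Round to (2.100, -1.100) and repeat: F = (-4.872, -3.720), J = [[-2.420, 7.040], [-2.200, 5.200]].
Δ = (-0.294, 0.591), so (s, t)₂ = (1.806, -0.509).

(1.806, -0.509)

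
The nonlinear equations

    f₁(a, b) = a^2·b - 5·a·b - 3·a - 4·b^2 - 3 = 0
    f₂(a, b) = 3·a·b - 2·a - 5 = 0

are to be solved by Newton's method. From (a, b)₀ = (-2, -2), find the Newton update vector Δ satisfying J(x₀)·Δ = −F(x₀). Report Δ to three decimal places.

At (-2, -2): F = (-41.000, 11.000).
Jacobian J = [[2·a·b - 5·b - 3, a^2 - 5·a - 8·b], [3·b - 2, 3·a]].
At the point, J = [[15.000, 30.000], [-8.000, -6.000]] (det J = 150.000).
Solving J·Δ = −F gives Δ = (0.560, 1.087).

(0.560, 1.087)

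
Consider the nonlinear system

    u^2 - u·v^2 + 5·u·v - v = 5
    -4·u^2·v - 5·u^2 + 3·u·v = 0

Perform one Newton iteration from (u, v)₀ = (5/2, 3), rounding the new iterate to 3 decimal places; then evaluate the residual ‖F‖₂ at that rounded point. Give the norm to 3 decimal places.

19.686

At (5/2, 3): F = (13.250, -83.750).
Jacobian J = [[2·u - v^2 + 5·v, -2·u·v + 5·u - 1], [-8·u·v - 10·u + 3·v, -4·u^2 + 3·u]].
At the point, J = [[11.000, -3.500], [-76.000, -17.500]] (det J = -458.500).
Solving J·Δ = −F gives Δ = (-1.145, 0.187).
Then the next iterate is (u, v)₁ = (1.355, 3.187).
Re-evaluating at (1.355, 3.187): F = (1.47826, -19.63062), so ‖F‖₂ = 19.686.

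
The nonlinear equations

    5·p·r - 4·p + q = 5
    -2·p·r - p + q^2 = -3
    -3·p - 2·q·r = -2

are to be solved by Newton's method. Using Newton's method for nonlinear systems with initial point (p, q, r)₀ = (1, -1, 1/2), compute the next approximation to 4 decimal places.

(32.0000, -52.0000, 21.5000)

At (1, -1, 1/2): F = (-7.5000, 2.0000, 0.0000).
Jacobian J = [[5·r - 4, 1, 5·p], [-2·r - 1, 2·q, -2·p], [-3, -2·r, -2·q]].
At the point, J = [[-1.5000, 1.0000, 5.0000], [-2.0000, -2.0000, -2.0000], [-3.0000, -1.0000, 2.0000]] (det J = -1.0000).
Solving J·Δ = −F gives Δ = (31.0000, -51.0000, 21.0000).
Then the next iterate is (p, q, r)₁ = (32.0000, -52.0000, 21.5000).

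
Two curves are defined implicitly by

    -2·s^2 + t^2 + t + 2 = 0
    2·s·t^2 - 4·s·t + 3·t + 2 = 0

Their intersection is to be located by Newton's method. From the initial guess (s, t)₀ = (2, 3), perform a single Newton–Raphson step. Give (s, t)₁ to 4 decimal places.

(1.7577, 1.8660)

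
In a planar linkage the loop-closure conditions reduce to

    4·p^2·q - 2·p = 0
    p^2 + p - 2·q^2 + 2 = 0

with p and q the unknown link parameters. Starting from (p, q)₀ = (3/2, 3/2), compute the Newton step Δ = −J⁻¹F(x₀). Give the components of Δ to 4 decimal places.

At (3/2, 3/2): F = (10.5000, 1.2500).
Jacobian J = [[8·p·q - 2, 4·p^2], [2·p + 1, -4·q]].
At the point, J = [[16.0000, 9.0000], [4.0000, -6.0000]] (det J = -132.0000).
Solving J·Δ = −F gives Δ = (-0.5625, -0.1667).

(-0.5625, -0.1667)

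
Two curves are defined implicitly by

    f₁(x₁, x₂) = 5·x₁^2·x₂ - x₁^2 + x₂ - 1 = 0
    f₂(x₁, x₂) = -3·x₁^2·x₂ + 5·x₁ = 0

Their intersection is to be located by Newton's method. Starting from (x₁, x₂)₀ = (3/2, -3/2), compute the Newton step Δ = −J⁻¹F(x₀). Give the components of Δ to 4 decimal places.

At (3/2, -3/2): F = (-21.6250, 17.6250).
Jacobian J = [[10·x₁·x₂ - 2·x₁, 5·x₁^2 + 1], [-6·x₁·x₂ + 5, -3·x₁^2]].
At the point, J = [[-25.5000, 12.2500], [18.5000, -6.7500]] (det J = -54.5000).
Solving J·Δ = −F gives Δ = (-1.2833, -0.9060).

(-1.2833, -0.9060)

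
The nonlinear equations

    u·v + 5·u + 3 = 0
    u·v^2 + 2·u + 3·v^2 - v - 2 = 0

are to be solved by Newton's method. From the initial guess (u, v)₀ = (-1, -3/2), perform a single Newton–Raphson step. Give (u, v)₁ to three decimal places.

At (-1, -3/2): F = (-0.500, 2.000).
Jacobian J = [[v + 5, u], [v^2 + 2, 2·u·v + 6·v - 1]].
At the point, J = [[3.500, -1.000], [4.250, -7.000]] (det J = -20.250).
Solving J·Δ = −F gives Δ = (0.272, 0.451).
Then the next iterate is (u, v)₁ = (-0.728, -1.049).

(-0.728, -1.049)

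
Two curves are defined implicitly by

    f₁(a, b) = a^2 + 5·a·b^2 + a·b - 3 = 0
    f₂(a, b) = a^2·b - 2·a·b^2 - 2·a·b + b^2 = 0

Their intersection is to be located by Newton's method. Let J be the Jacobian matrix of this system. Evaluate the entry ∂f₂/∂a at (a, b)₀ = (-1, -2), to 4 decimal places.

0.0000

∂f₂/∂a = 2·a·b - 2·b^2 - 2·b.
At (-1, -2) this is 0.0000.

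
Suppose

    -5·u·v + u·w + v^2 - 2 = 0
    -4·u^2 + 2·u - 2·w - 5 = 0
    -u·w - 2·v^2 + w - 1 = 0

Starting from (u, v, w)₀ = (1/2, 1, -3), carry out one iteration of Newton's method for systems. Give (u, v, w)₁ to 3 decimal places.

(0.021, -0.362, -2.021)

At (1/2, 1, -3): F = (-5.000, 1.000, -4.500).
Jacobian J = [[-5·v + w, -5·u + 2·v, u], [-8·u + 2, 0, -2], [-w, -4·v, -u + 1]].
At the point, J = [[-8.000, -0.500, 0.500], [-2.000, 0.000, -2.000], [3.000, -4.000, 0.500]] (det J = 70.500).
Solving J·Δ = −F gives Δ = (-0.479, -1.362, 0.979).
Then the next iterate is (u, v, w)₁ = (0.021, -0.362, -2.021).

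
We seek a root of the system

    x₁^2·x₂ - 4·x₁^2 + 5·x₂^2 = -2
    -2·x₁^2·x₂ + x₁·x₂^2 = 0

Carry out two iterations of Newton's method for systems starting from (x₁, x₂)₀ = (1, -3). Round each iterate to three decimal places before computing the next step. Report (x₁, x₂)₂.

(0.695, -0.773)

At (1, -3): F = (40.000, 15.000).
Jacobian J = [[2·x₁·x₂ - 8·x₁, x₁^2 + 10·x₂], [-4·x₁·x₂ + x₂^2, -2·x₁^2 + 2·x₁·x₂]].
At the point, J = [[-14.000, -29.000], [21.000, -8.000]] (det J = 721.000).
Solving J·Δ = −F gives Δ = (-0.160, 1.456).
Then the next iterate is (x₁, x₂)₁ = (0.840, -1.544).
Round to (0.840, -1.544) and repeat: F = (10.00783, 4.18140), J = [[-9.31392, -14.73440], [7.57178, -4.00512]].
Δ = (-0.145, 0.771), so (x₁, x₂)₂ = (0.695, -0.773).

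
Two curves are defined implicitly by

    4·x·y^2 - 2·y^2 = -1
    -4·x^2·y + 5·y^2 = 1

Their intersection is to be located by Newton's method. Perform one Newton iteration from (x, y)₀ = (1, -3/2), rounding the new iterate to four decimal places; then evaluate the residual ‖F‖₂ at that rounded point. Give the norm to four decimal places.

4.1737

At (1, -3/2): F = (5.5000, 16.2500).
Jacobian J = [[4·y^2, 8·x·y - 4·y], [-8·x·y, -4·x^2 + 10·y]].
At the point, J = [[9.0000, -6.0000], [12.0000, -19.0000]] (det J = -99.0000).
Solving J·Δ = −F gives Δ = (-0.0707, 0.8106).
Then the next iterate is (x, y)₁ = (0.9293, -0.6894).
Re-evaluating at (0.9293, -0.6894): F = (1.816138, 3.757821), so ‖F‖₂ = 4.1737.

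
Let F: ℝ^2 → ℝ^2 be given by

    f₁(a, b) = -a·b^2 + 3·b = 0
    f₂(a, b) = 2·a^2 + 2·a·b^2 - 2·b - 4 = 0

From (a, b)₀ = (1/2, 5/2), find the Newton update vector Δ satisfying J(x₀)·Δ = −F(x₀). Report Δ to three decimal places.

At (1/2, 5/2): F = (4.375, -2.250).
Jacobian J = [[-b^2, -2·a·b + 3], [4·a + 2·b^2, 4·a·b - 2]].
At the point, J = [[-6.250, 0.500], [14.500, 3.000]] (det J = -26.000).
Solving J·Δ = −F gives Δ = (0.548, -1.899).

(0.548, -1.899)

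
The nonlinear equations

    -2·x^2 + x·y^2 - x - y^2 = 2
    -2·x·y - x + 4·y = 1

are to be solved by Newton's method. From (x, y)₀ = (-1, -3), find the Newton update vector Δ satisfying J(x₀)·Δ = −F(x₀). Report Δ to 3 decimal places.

(-7.500, 9.250)

At (-1, -3): F = (-21.000, -18.000).
Jacobian J = [[-4·x + y^2 - 1, 2·x·y - 2·y], [-2·y - 1, -2·x + 4]].
At the point, J = [[12.000, 12.000], [5.000, 6.000]] (det J = 12.000).
Solving J·Δ = −F gives Δ = (-7.500, 9.250).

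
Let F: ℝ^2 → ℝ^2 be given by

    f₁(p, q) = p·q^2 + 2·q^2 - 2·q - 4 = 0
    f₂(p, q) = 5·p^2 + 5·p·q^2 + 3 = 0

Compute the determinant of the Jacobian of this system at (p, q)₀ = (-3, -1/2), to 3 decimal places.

J = [[q^2, 2·p·q + 4·q - 2], [10·p + 5·q^2, 10·p·q]].
At the point, J = [[0.250, -1.000], [-28.750, 15.000]].
det J = -25.000.

-25.000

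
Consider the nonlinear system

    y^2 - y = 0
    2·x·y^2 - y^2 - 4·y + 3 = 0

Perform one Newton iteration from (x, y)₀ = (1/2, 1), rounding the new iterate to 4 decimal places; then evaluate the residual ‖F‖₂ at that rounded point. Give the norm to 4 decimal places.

At (1/2, 1): F = (0.0000, -1.0000).
Jacobian J = [[0, 2·y - 1], [2·y^2, 4·x·y - 2·y - 4]].
At the point, J = [[0.0000, 1.0000], [2.0000, -4.0000]] (det J = -2.0000).
Solving J·Δ = −F gives Δ = (0.5000, 0.0000).
Then the next iterate is (x, y)₁ = (1.0000, 1.0000).
Re-evaluating at (1.0000, 1.0000): F = (0.0000, 0.0000), so ‖F‖₂ = 0.0000.

0.0000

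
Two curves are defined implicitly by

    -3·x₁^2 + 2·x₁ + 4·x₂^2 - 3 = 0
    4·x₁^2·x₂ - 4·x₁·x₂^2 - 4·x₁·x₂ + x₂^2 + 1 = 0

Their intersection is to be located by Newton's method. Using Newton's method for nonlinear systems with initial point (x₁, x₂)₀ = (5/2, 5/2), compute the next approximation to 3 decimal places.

(1.306, 1.311)

At (5/2, 5/2): F = (8.250, -17.750).
Jacobian J = [[-6·x₁ + 2, 8·x₂], [8·x₁·x₂ - 4·x₂^2 - 4·x₂, 4·x₁^2 - 8·x₁·x₂ - 4·x₁ + 2·x₂]].
At the point, J = [[-13.000, 20.000], [15.000, -30.000]] (det J = 90.000).
Solving J·Δ = −F gives Δ = (-1.194, -1.189).
Then the next iterate is (x₁, x₂)₁ = (1.306, 1.311).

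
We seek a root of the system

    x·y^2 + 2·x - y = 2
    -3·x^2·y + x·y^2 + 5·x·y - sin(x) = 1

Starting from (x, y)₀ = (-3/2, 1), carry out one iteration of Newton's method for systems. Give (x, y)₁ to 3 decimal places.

At (-3/2, 1): F = (-7.500, -15.75251).
Jacobian J = [[y^2 + 2, 2·x·y - 1], [-6·x·y + y^2 + 5·y - cos(x), -3·x^2 + 2·x·y + 5·x]].
At the point, J = [[3.000, -4.000], [14.92926, -17.250]] (det J = 7.96705).
Solving J·Δ = −F gives Δ = (-8.330, -8.122).
Then the next iterate is (x, y)₁ = (-9.830, -7.122).

(-9.830, -7.122)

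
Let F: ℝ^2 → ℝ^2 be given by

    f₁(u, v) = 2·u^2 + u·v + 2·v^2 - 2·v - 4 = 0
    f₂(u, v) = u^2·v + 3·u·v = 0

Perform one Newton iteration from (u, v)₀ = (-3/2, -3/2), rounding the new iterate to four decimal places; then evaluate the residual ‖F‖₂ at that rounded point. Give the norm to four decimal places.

4.2686

At (-3/2, -3/2): F = (10.2500, 3.3750).
Jacobian J = [[4·u + v, u + 4·v - 2], [2·u·v + 3·v, u^2 + 3·u]].
At the point, J = [[-7.5000, -9.5000], [0.0000, -2.2500]] (det J = 16.8750).
Solving J·Δ = −F gives Δ = (-0.5333, 1.5000).
Then the next iterate is (u, v)₁ = (-2.0333, 0.0000).
Re-evaluating at (-2.0333, 0.0000): F = (4.268618, 0.0000), so ‖F‖₂ = 4.2686.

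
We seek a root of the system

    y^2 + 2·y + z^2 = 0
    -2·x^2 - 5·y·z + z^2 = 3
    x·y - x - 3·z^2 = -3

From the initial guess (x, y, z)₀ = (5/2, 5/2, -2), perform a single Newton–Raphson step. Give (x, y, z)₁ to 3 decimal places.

At (5/2, 5/2, -2): F = (15.250, 13.500, -5.250).
Jacobian J = [[0, 2·y + 2, 2·z], [-4·x, -5·z, -5·y + 2·z], [y - 1, x, -6·z]].
At the point, J = [[0.000, 7.000, -4.000], [-10.000, 10.000, -16.500], [1.500, 2.500, 12.000]] (det J = 826.750).
Solving J·Δ = −F gives Δ = (-1.919, -1.601, 1.011).
Then the next iterate is (x, y, z)₁ = (0.581, 0.899, -0.989).

(0.581, 0.899, -0.989)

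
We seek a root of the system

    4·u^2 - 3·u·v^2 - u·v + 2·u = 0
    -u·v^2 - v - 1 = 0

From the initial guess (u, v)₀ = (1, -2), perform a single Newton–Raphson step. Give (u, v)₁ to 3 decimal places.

(0.523, -1.636)

At (1, -2): F = (-4.000, -3.000).
Jacobian J = [[8·u - 3·v^2 - v + 2, -6·u·v - u], [-v^2, -2·u·v - 1]].
At the point, J = [[0.000, 11.000], [-4.000, 3.000]] (det J = 44.000).
Solving J·Δ = −F gives Δ = (-0.477, 0.364).
Then the next iterate is (u, v)₁ = (0.523, -1.636).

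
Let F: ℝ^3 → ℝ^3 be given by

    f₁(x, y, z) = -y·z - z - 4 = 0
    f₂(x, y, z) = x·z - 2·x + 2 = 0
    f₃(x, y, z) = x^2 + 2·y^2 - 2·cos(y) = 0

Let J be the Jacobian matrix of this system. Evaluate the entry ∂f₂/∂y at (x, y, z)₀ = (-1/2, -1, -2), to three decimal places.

∂f₂/∂y = 0.
At (-1/2, -1, -2) this is 0.000.

0.000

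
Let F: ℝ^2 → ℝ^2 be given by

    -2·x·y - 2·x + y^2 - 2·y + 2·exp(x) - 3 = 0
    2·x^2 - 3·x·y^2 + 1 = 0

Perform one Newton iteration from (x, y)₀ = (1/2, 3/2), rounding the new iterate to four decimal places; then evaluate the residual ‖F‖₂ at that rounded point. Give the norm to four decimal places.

36.8414

At (1/2, 3/2): F = (-2.952557, -1.8750).
Jacobian J = [[-2·y + 2·exp(x) - 2, -2·x + 2·y - 2], [4·x - 3·y^2, -6·x·y]].
At the point, J = [[-1.702557, 0.0000], [-4.7500, -4.5000]] (det J = 7.661509).
Solving J·Δ = −F gives Δ = (-1.7342, 1.4139).
Then the next iterate is (x, y)₁ = (-1.2342, 2.9139).
Re-evaluating at (-1.2342, 2.9139): F = (9.906219, 35.484584), so ‖F‖₂ = 36.8414.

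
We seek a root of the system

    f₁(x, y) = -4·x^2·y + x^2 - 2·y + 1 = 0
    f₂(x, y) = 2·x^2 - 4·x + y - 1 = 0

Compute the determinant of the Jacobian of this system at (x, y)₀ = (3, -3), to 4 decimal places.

382.0000

J = [[-8·x·y + 2·x, -4·x^2 - 2], [4·x - 4, 1]].
At the point, J = [[78.0000, -38.0000], [8.0000, 1.0000]].
det J = 382.0000.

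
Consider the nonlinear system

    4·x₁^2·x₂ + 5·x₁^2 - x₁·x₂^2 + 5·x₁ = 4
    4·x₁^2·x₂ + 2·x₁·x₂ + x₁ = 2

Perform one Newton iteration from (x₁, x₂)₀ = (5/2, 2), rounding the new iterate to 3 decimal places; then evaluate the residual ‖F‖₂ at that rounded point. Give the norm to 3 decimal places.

26.503

At (5/2, 2): F = (79.750, 60.500).
Jacobian J = [[8·x₁·x₂ + 10·x₁ - x₂^2 + 5, 4·x₁^2 - 2·x₁·x₂], [8·x₁·x₂ + 2·x₂ + 1, 4·x₁^2 + 2·x₁]].
At the point, J = [[66.000, 15.000], [45.000, 30.000]] (det J = 1305.000).
Solving J·Δ = −F gives Δ = (-1.138, -0.310).
Then the next iterate is (x₁, x₂)₁ = (1.362, 1.690).
Re-evaluating at (1.362, 1.690): F = (20.73531, 16.50566), so ‖F‖₂ = 26.503.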